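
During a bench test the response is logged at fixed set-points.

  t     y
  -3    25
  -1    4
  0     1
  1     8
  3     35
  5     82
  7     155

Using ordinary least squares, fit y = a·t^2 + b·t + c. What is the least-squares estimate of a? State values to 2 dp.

a = 2.89

Forming AᵀA = [[3190, 468, 94]; [468, 94, 12]; [94, 12, 7]] and Aᵀy = [10197, 1529, 310]ᵀ gives AᵀA·[a, b, c]ᵀ = Aᵀy.
Row-reducing yields a = 479383/165858, b = 83315/55286, c = 34231/11847.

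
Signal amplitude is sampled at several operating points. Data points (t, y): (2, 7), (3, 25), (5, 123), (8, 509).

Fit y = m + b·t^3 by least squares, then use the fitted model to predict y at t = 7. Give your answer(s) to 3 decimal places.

Sums needed: Σ1 = 4, Σt^3 = 672, Σt^3·t^3 = 278562.
Moment sums: Σy = 664, Σt^3·y = 276714.
XᵀX·[m, b]ᵀ = Xᵀy becomes [[4, 672]; [672, 278562]]·[m, b]ᵀ = [664, 276714]ᵀ.
Δ = 4·278562 − 672² = 662664.
m = (664·278562 − 672·276714)/662664 = -41110/27611; b = (4·276714 − 672·664)/662664 = 27527/27611.
At t = 7: ŷ = (-41110/27611)·(1) + (27527/27611)·(343) = 9400651/27611.

ŷ = 340.468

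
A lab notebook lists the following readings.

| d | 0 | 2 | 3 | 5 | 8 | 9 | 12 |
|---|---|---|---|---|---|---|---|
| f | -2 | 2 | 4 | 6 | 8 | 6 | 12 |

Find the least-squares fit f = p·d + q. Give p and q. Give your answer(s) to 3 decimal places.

p = 0.979, q = -0.313

Sums needed: Σd·d = 327, Σd = 39, Σ1 = 7.
And Σd·f = 308, Σf = 36.
XᵀX·[p, q]ᵀ = Xᵀf becomes [[327, 39]; [39, 7]]·[p, q]ᵀ = [308, 36]ᵀ.
det = 327·7 − 39² = 768.
p = (308·7 − 39·36)/768 = 47/48; q = (327·36 − 39·308)/768 = -5/16.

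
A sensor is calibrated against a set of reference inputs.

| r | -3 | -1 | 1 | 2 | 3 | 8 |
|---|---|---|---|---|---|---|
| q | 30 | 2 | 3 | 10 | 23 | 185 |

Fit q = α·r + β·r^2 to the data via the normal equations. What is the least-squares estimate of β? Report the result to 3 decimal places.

Forming MᵀM = [[88, 520]; [520, 4276]] and Mᵀq = [1480, 12362]ᵀ gives MᵀM·[α, β]ᵀ = Mᵀq.
Eliminating β: 4276·(row 1) − 520·(row 2) gives 105888·α = 4276·1480 − 520·12362 = -99760, so α = -6235/6618.
Then β = (12362 − 520·(-6235/6618))/4276 = 19891/6618.

β = 3.006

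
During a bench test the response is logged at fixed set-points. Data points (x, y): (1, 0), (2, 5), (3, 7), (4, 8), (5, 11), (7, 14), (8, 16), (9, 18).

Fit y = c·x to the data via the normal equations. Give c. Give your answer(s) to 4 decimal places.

With design matrix A, AᵀA = [[249]] and Aᵀy = [506]ᵀ.
c = 506/249 = 2.03213.

c = 2.0321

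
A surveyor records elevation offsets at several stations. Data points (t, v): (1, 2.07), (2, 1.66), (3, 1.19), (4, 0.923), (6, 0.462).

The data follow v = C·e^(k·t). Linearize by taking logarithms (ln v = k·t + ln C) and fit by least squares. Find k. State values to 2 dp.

With ln vᵢ as the transformed response and tᵢ as the regressor:
Sums: Σt = 16.0000, Σ(t)² = 66.0000, Σln v = 0.5560, Σt·ln v = -2.6906.
Normal system: [[66.0000, 16.0000]; [16.0000, 5]]·[k, ln C]ᵀ = [-2.6906, 0.5560]ᵀ.
Solving (det = 74.0000): k = -0.30201, ln C = 1.07765.

k = -0.30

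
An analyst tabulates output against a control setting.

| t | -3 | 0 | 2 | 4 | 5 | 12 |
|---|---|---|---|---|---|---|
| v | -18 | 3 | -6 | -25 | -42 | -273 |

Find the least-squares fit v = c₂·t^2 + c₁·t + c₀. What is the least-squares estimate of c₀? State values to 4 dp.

Normal-equation sums: Σt^2·t^2 = 21714, Σt^2·t = 1898, Σt^2 = 198, Σt·t = 198, Σt = 20, Σ1 = 6.
Moment sums: Σt^2·v = -40948, Σt·v = -3544, Σv = -361.
AᵀA·[c₂, c₁, c₀]ᵀ = Aᵀv becomes [[21714, 1898, 198]; [1898, 198, 20]; [198, 20, 6]]·[c₂, c₁, c₀]ᵀ = [-40948, -3544, -361]ᵀ.
Solving the 3×3 system (Gaussian elimination) gives c₂ = -457759/230498, c₁ = 207005/230498, c₀ = 273867/115249.

c₀ = 2.3763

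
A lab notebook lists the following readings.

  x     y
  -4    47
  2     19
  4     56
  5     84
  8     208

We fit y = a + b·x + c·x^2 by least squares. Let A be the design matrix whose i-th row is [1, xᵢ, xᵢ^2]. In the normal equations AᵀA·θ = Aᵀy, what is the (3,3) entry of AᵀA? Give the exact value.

Row 3 ↔ basis x^2, column 3 ↔ basis x^2, so (AᵀA)_{3,3} = Σᵢ (x^2)·(x^2) = (16)·(16) + (4)·(4) + (16)·(16) + (25)·(25) + (64)·(64) = 5249.

5249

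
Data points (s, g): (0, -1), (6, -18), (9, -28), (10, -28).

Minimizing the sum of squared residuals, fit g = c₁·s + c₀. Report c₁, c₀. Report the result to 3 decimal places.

c₁ = -2.819, c₀ = -1.132

Forming AᵀA = [[217, 25]; [25, 4]] and Aᵀg = [-640, -75]ᵀ gives AᵀA·[c₁, c₀]ᵀ = Aᵀg.
det = 217·4 − 25² = 243.
c₁ = ((-640)·4 − 25·(-75))/243 = -685/243; c₀ = (217·(-75) − 25·(-640))/243 = -275/243.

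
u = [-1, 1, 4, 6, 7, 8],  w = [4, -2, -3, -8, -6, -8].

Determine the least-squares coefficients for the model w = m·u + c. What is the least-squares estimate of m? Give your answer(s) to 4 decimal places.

m = -1.2122

Setting ∂/∂m … = 0 gives: 167·m + 25·c = -172;  25·m + 6·c = -23.
Eliminating c: 6·(row 1) − 25·(row 2) gives 377·m = 6·(-172) − 25·(-23) = -457, so m = -457/377.
Then c = ((-23) − 25·(-457/377))/6 = 459/377.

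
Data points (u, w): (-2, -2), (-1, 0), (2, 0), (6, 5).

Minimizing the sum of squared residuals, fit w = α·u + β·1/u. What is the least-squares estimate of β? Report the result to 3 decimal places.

Entries of MᵀM: Σu·u = 45, Σu·1/u = 4, Σ1/u·1/u = 55/36.
Right-hand side: Σu·w = 34, Σ1/u·w = 11/6.
Eliminating β: (55/36)·(row 1) − 4·(row 2) gives (211/4)·α = (55/36)·34 − 4·(11/6) = 803/18, so α = 1606/1899.
Then β = ((11/6) − 4·(1606/1899))/(55/36) = -214/211.

β = -1.014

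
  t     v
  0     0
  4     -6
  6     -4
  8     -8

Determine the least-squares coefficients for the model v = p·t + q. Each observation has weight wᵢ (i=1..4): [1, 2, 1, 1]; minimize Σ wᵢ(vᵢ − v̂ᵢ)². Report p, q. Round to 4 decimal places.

Sums needed: Σwᵢ·t·t = 132, Σwᵢ·t = 22, Σwᵢ·1 = 5.
For AᵀWv: Σwᵢ·t·v = -136, Σwᵢ·v = -24.
Normal equations: [[132, 22]; [22, 5]]·[p, q]ᵀ = [-136, -24]ᵀ.
det = 132·5 − 22² = 176.
p = ((-136)·5 − 22·(-24))/176 = -19/22; q = (132·(-24) − 22·(-136))/176 = -1.

p = -0.8636, q = -1.0000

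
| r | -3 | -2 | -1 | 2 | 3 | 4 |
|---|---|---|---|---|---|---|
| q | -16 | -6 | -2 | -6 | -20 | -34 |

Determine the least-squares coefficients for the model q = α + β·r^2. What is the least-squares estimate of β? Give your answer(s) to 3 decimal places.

β = -2.212

Normal-equation sums: Σ1 = 6, Σr^2 = 43, Σr^2·r^2 = 451.
Right-hand side: Σq = -84, Σr^2·q = -918.
Eliminating β: 451·(row 1) − 43·(row 2) gives 857·α = 451·(-84) − 43·(-918) = 1590, so α = 1590/857.
Then β = ((-918) − 43·(1590/857))/451 = -1896/857.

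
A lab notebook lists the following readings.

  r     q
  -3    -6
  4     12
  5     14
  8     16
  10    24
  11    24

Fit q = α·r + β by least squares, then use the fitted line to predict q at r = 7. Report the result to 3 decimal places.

From the data, Σr·r = 335, Σr = 35, Σ1 = 6.
Moment sums: Σr·q = 768, Σq = 84.
So XᵀX·[α, β]ᵀ = Xᵀq: [[335, 35]; [35, 6]]·[α, β]ᵀ = [768, 84]ᵀ.
Eliminating β: 6·(row 1) − 35·(row 2) gives 785·α = 6·768 − 35·84 = 1668, so α = 1668/785.
Then β = (84 − 35·(1668/785))/6 = 252/157.
At r = 7: q̂ = (1668/785)·(7) + (252/157)·(1) = 12936/785.

q̂ = 16.479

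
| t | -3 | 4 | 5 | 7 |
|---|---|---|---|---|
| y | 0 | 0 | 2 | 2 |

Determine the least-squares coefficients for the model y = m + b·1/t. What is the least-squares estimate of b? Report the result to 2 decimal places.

b = 1.96

Sums needed: Σ1 = 4, Σ1/t = 109/420, Σ1/t·1/t = 41281/176400.
And Σy = 4, Σ1/t·y = 24/35.
Normal equations: [[4, 109/420]; [109/420, 41281/176400]]·[m, b]ᵀ = [4, 24/35]ᵀ.
Δ = 4·(41281/176400) − (109/420)² = 17027/19600.
m = (4·(41281/176400) − (109/420)·(24/35))/(17027/19600) = 133732/153243; b = (4·(24/35) − (109/420)·4)/(17027/19600) = 100240/51081.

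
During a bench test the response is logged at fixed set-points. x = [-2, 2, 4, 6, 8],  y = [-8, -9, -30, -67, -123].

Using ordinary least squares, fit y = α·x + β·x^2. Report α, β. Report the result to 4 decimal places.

α = 0.1752, β = -1.9315

The normal equations are: 124·α + 792·β = -1508;  792·α + 5680·β = -10832.
(Σx·x = 124, Σx·x^2 = 792, Σx^2·x^2 = 5680, Σx·y = -1508, Σx^2·y = -10832.)
Determinant 124·5680 − 792² = 77056.
α = ((-1508)·5680 − 792·(-10832))/77056 = 211/1204; β = (124·(-10832) − 792·(-1508))/77056 = -4651/2408.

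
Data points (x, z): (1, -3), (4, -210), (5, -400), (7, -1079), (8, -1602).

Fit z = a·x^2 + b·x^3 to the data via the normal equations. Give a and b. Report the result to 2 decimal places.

The normal system MᵀM·[a, b]ᵀ = Mᵀz is [[7379, 53725]; [53725, 399515]]·[a, b]ᵀ = [-168762, -1253764]ᵀ.
Δ = 7379·399515 − 53725² = 61645560.
a = ((-168762)·399515 − 53725·(-1253764))/61645560 = -6447953/6164556; b = (7379·(-1253764) − 53725·(-168762))/61645560 = -92393053/30822780.

a = -1.05, b = -3.00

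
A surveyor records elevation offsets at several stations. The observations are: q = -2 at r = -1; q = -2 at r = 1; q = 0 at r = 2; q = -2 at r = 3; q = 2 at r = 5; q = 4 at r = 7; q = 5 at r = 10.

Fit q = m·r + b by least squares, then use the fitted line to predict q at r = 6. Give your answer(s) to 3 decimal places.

q̂ = 2.298

From the data, Σr·r = 189, Σr = 27, Σ1 = 7.
Moment sums: Σr·q = 82, Σq = 5.
Normal equations: [[189, 27]; [27, 7]]·[m, b]ᵀ = [82, 5]ᵀ.
Eliminating b: 7·(row 1) − 27·(row 2) gives 594·m = 7·82 − 27·5 = 439, so m = 439/594.
Then b = (5 − 27·(439/594))/7 = -47/22.
At r = 6: q̂ = (439/594)·(6) + (-47/22)·(1) = 455/198.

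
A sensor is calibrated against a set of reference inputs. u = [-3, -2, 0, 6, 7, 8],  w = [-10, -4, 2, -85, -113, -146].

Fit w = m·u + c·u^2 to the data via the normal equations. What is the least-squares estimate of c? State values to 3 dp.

c = -1.977

The normal system MᵀM·[m, c]ᵀ = Mᵀw is [[162, 1036]; [1036, 7890]]·[m, c]ᵀ = [-2431, -18047]ᵀ.
Determinant 162·7890 − 1036² = 204884.
m = ((-2431)·7890 − 1036·(-18047))/204884 = -241949/102442; c = (162·(-18047) − 1036·(-2431))/204884 = -202549/102442.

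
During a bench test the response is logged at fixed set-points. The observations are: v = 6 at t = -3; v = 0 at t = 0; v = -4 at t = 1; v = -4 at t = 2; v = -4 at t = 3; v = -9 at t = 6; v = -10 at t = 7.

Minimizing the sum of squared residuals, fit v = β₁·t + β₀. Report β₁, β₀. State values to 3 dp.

From the data, Σt·t = 108, Σt = 16, Σ1 = 7.
For Mᵀv: Σt·v = -166, Σv = -25.
So MᵀM·[β₁, β₀]ᵀ = Mᵀv: [[108, 16]; [16, 7]]·[β₁, β₀]ᵀ = [-166, -25]ᵀ.
det = 108·7 − 16² = 500.
β₁ = ((-166)·7 − 16·(-25))/500 = -381/250; β₀ = (108·(-25) − 16·(-166))/500 = -11/125.

β₁ = -1.524, β₀ = -0.088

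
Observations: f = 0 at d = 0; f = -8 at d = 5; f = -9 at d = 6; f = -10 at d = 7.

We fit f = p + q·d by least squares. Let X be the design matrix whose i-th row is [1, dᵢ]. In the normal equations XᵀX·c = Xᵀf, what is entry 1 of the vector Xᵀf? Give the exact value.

-27

Entry 1 ↔ basis 1, so (Xᵀf)_{1} = Σᵢ fᵢ = (1)·(0) + (1)·(-8) + (1)·(-9) + (1)·(-10) = -27.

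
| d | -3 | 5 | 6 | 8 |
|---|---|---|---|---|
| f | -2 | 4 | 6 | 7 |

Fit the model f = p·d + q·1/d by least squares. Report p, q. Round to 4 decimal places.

p = 0.9524, q = -2.4061

Sums needed: Σd·d = 134, Σd·1/d = 4, Σ1/d·1/d = 2801/14400.
For Xᵀf: Σd·f = 118, Σ1/d·f = 401/120.
So XᵀX·[p, q]ᵀ = Xᵀf: [[134, 4]; [4, 2801/14400]]·[p, q]ᵀ = [118, 401/120]ᵀ.
Δ = 134·(2801/14400) − 4² = 72467/7200.
p = (118·(2801/14400) − 4·(401/120))/(72467/7200) = 69019/72467; q = (134·(401/120) − 4·118)/(72467/7200) = -174360/72467.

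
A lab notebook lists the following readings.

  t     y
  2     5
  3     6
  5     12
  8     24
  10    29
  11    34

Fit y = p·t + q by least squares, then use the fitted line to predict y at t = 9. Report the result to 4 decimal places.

ŷ = 26.5707

AᵀA·[p, q]ᵀ = Aᵀy reads: 323·p + 39·q = 944;  39·p + 6·q = 110.
Determinant 323·6 − 39² = 417.
p = (944·6 − 39·110)/417 = 458/139; q = (323·110 − 39·944)/417 = -1286/417.
At t = 9: ŷ = (458/139)·(9) + (-1286/417)·(1) = 11080/417.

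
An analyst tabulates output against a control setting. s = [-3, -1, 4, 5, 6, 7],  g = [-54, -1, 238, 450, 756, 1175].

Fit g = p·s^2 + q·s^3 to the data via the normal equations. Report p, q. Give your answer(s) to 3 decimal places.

Entries of XᵀX: Σs^2·s^2 = 4660, Σs^2·s^3 = 28488, Σs^3·s^3 = 184756.
Moment sums: Σs^2·g = 99362, Σs^3·g = 639262.
XᵀX·[p, q]ᵀ = Xᵀg becomes [[4660, 28488]; [28488, 184756]]·[p, q]ᵀ = [99362, 639262]ᵀ.
Eliminating q: 184756·(row 1) − 28488·(row 2) gives 49396816·p = 184756·99362 − 28488·639262 = 146429816, so p = 18303727/6174602.
Then q = (639262 − 28488·(18303727/6174602))/184756 = 18542033/6174602.

p = 2.964, q = 3.003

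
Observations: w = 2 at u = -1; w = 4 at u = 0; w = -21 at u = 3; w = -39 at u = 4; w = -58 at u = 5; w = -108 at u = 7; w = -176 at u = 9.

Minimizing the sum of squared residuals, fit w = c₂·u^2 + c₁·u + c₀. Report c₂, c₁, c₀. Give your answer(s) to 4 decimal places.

c₂ = -1.9486, c₁ = -2.2913, c₀ = 2.6526

Setting ∂/∂c₂ … = 0 gives: 9925·c₂ + 1287·c₁ + 181·c₀ = -21809;  1287·c₂ + 181·c₁ + 27·c₀ = -2851;  181·c₂ + 27·c₁ + 7·c₀ = -396.
Inverting the 3×3 Gram matrix, [c₂, c₁, c₀]ᵀ = [-192167/98616, -75319/32872, 18685/7044]ᵀ.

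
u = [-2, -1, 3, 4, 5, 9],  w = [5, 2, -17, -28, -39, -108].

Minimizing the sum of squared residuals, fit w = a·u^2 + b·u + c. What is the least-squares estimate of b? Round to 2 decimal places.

b = -3.26

With design matrix M, MᵀM = [[7540, 936, 136]; [936, 136, 18]; [136, 18, 6]] and Mᵀw = [-10302, -1342, -185]ᵀ.
Solving the 3×3 system (Gaussian elimination) gives a = -64031/65038, b = -211909/65038, c = 40879/32519.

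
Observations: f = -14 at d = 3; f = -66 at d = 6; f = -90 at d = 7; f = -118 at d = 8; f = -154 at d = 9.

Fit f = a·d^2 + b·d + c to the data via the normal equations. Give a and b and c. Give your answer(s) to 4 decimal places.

a = -2.0754, b = 1.7551, c = -0.7818

The normal equations are: 14435·a + 1827·b + 239·c = -26938;  1827·a + 239·b + 33·c = -3398;  239·a + 33·b + 5·c = -442.
(Σd^2·d^2 = 14435, Σd^2·d = 1827, Σd^2 = 239, Σd·d = 239, Σd = 33, Σ1 = 5, Σd^2·f = -26938, Σd·f = -3398, Σf = -442.)
Solving the 3×3 system (Gaussian elimination) gives a = -1322/637, b = 86/49, c = -498/637.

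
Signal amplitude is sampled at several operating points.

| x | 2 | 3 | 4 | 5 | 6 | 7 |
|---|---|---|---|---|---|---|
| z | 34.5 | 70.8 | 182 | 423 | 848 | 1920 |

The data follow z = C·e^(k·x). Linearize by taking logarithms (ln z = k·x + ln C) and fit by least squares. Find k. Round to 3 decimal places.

k = 0.811

Let Y = ln z. Fitting Y = k·x + ln C by least squares:
Σx = 27.0000, Σ(x)² = 139.0000, Σln z = 33.3552, Σx·ln z = 164.2922.
Equations: 139.0000·k + 27.0000·ln C = 164.2922;  27.0000·k + 6·ln C = 33.3552.
Δ = 139.0000·6 − (27.0000)² = 105.0000; k = (164.2922·6 − 27.0000·33.3552)/105.0000 = 0.81109, ln C = (139.0000·33.3552 − 27.0000·164.2922)/105.0000 = 1.90930.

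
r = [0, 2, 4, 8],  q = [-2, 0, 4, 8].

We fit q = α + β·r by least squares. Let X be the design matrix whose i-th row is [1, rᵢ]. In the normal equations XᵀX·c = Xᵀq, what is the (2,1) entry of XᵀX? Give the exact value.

Row 2 ↔ basis r, column 1 ↔ basis 1, so (XᵀX)_{2,1} = Σᵢ r = (0)·(1) + (2)·(1) + (4)·(1) + (8)·(1) = 14.

14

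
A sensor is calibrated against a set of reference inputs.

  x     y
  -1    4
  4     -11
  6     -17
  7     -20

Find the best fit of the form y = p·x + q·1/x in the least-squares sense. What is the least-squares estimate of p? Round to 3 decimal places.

p = -2.799

AᵀA·[p, q]ᵀ = Aᵀy reads: 102·p + 4·q = -290;  4·p + (7837/7056)·q = -1045/84.
Eliminating q: (7837/7056)·(row 1) − 4·(row 2) gives (114413/1176)·p = (7837/7056)·(-290) − 4·(-1045/84) = -960805/3528, so p = -960805/343239.
Then q = ((-1045/84) − 4·(-960805/343239))/(7837/7056) = -128100/114413.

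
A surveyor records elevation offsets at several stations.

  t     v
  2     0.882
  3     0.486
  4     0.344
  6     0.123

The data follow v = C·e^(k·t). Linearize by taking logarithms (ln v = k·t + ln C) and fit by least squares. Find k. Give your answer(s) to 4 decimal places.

k = -0.4824

Linearized form: ln v = k·t + ln C. From the 4 transformed points,
Sums: Σt = 15.0000, Σ(t)² = 65.0000, Σln v = -4.0098, Σt·ln v = -19.2576.
Normal system: [[65.0000, 15.0000]; [15.0000, 4]]·[k, ln C]ᵀ = [-19.2576, -4.0098]ᵀ.
Δ = 65.0000·4 − (15.0000)² = 35.0000; k = (-19.2576·4 − 15.0000·-4.0098)/35.0000 = -0.48239, ln C = (65.0000·-4.0098 − 15.0000·-19.2576)/35.0000 = 0.80652.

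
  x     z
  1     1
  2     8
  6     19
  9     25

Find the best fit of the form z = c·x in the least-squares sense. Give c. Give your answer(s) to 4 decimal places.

From the data, Σx·x = 122.
Moment sums: Σx·z = 356.
MᵀM·[c]ᵀ = Mᵀz becomes [[122]]·[c]ᵀ = [356]ᵀ.
Hence c = 356 / 122 ≈ 2.91803.

c = 2.9180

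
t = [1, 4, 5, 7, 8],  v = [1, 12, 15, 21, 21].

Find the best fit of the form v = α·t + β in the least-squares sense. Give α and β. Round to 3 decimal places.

α = 2.967, β = -0.833

The normal system XᵀX·[α, β]ᵀ = Xᵀv is [[155, 25]; [25, 5]]·[α, β]ᵀ = [439, 70]ᵀ.
Eliminating β: 5·(row 1) − 25·(row 2) gives 150·α = 5·439 − 25·70 = 445, so α = 89/30.
Then β = (70 − 25·(89/30))/5 = -5/6.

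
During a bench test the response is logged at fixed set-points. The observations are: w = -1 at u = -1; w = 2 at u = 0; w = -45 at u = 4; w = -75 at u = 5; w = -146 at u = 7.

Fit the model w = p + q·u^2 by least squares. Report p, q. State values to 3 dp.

p = 2.121, q = -3.029

Compute the Gram sums: Σ1 = 5, Σu^2 = 91, Σu^2·u^2 = 3283.
Right-hand side: Σw = -265, Σu^2·w = -9750.
Normal equations: [[5, 91]; [91, 3283]]·[p, q]ᵀ = [-265, -9750]ᵀ.
Eliminating q: 3283·(row 1) − 91·(row 2) gives 8134·p = 3283·(-265) − 91·(-9750) = 17255, so p = 2465/1162.
Then q = ((-9750) − 91·(2465/1162))/3283 = -24635/8134.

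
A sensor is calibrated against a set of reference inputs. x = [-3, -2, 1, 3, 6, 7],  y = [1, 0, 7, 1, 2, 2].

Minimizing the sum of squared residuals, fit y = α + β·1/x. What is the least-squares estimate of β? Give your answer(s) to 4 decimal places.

β = 4.1561

The normal system MᵀM·[α, β]ᵀ = Mᵀy is [[6, 17/21]; [17/21, 149/98]]·[α, β]ᵀ = [13, 160/21]ᵀ.
Eliminating β: (149/98)·(row 1) − (17/21)·(row 2) gives (3734/441)·α = (149/98)·13 − (17/21)·(160/21) = 11993/882, so α = 11993/7468.
Then β = ((160/21) − (17/21)·(11993/7468))/(149/98) = 15519/3734.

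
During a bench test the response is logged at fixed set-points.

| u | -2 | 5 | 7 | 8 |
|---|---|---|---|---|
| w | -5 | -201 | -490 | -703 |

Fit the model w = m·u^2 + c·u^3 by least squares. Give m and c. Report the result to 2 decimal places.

The normal equations are: 7138·m + 52668·c = -74047;  52668·m + 395482·c = -553091.
Determinant 7138·395482 − 52668² = 49032292.
m = ((-74047)·395482 − 52668·(-553091))/49032292 = -77029433/24516146; c = (7138·(-553091) − 52668·(-74047))/49032292 = -24028081/24516146.

m = -3.14, c = -0.98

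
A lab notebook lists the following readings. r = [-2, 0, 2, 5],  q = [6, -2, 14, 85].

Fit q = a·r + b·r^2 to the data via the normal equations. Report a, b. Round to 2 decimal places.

From the data, Σr·r = 33, Σr·r^2 = 125, Σr^2·r^2 = 657.
Moment sums: Σr·q = 441, Σr^2·q = 2205.
MᵀM·[a, b]ᵀ = Mᵀq becomes [[33, 125]; [125, 657]]·[a, b]ᵀ = [441, 2205]ᵀ.
det = 33·657 − 125² = 6056.
a = (441·657 − 125·2205)/6056 = 1764/757; b = (33·2205 − 125·441)/6056 = 2205/757.

a = 2.33, b = 2.91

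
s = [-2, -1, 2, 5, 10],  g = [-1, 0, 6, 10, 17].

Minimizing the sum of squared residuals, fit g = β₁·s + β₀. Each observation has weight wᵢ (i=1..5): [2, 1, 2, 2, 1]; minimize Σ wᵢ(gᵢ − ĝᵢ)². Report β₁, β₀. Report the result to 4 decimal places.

β₁ = 1.5292, β₀ = 2.2431

Entries of MᵀWM: Σwᵢ·s·s = 167, Σwᵢ·s = 19, Σwᵢ·1 = 8.
Moment sums: Σwᵢ·s·g = 298, Σwᵢ·g = 47.
Determinant 167·8 − 19² = 975.
β₁ = (298·8 − 19·47)/975 = 497/325; β₀ = (167·47 − 19·298)/975 = 729/325.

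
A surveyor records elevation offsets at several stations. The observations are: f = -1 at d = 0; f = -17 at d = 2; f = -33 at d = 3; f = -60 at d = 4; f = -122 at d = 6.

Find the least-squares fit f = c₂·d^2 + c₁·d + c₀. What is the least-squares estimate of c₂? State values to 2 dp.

c₂ = -3.00

From the data, Σd^2·d^2 = 1649, Σd^2·d = 315, Σd^2 = 65, Σd·d = 65, Σd = 15, Σ1 = 5.
Right-hand side: Σd^2·f = -5717, Σd·f = -1105, Σf = -233.
Normal equations: [[1649, 315, 65]; [315, 65, 15]; [65, 15, 5]]·[c₂, c₁, c₀]ᵀ = [-5717, -1105, -233]ᵀ.
Solving the 3×3 system (Gaussian elimination) gives c₂ = -3, c₁ = -23/10, c₀ = -7/10.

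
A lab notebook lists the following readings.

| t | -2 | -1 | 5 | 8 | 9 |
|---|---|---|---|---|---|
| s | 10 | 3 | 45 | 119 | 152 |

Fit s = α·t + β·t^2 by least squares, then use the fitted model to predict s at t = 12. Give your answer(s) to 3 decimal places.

ŝ = 273.970

Compute the Gram sums: Σt·t = 175, Σt·t^2 = 1357, Σt^2·t^2 = 11299.
And Σt·s = 2522, Σt^2·s = 21096.
So XᵀX·[α, β]ᵀ = Xᵀs: [[175, 1357]; [1357, 11299]]·[α, β]ᵀ = [2522, 21096]ᵀ.
Determinant 175·11299 − 1357² = 135876.
α = (2522·11299 − 1357·21096)/135876 = -65597/67938; β = (175·21096 − 1357·2522)/135876 = 134723/67938.
At t = 12: ŝ = (-65597/67938)·(12) + (134723/67938)·(144) = 3102158/11323.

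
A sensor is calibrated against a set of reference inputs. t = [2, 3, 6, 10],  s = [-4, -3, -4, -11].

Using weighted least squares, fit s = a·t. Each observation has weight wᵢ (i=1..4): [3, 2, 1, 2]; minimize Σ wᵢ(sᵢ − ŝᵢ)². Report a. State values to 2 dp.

a = -1.08

From the data, Σwᵢ·t·t = 266.
For XᵀWs: Σwᵢ·t·s = -286.
XᵀWX·[a]ᵀ = XᵀWs becomes [[266]]·[a]ᵀ = [-286]ᵀ.
Hence a = -286 / 266 ≈ -1.07519.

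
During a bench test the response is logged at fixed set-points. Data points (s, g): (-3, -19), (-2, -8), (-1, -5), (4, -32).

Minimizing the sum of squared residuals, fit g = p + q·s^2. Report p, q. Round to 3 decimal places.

Entries of AᵀA: Σ1 = 4, Σs^2 = 30, Σs^2·s^2 = 354.
Moment sums: Σg = -64, Σs^2·g = -720.
Normal equations: [[4, 30]; [30, 354]]·[p, q]ᵀ = [-64, -720]ᵀ.
Determinant 4·354 − 30² = 516.
p = ((-64)·354 − 30·(-720))/516 = -88/43; q = (4·(-720) − 30·(-64))/516 = -80/43.

p = -2.047, q = -1.860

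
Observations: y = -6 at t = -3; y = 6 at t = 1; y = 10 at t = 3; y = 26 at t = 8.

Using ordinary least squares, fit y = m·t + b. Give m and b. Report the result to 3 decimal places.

m = 2.884, b = 2.510

The normal equations are: 83·m + 9·b = 262;  9·m + 4·b = 36.
(Σt·t = 83, Σt = 9, Σ1 = 4, Σt·y = 262, Σy = 36.)
Δ = 83·4 − 9² = 251.
m = (262·4 − 9·36)/251 = 724/251; b = (83·36 − 9·262)/251 = 630/251.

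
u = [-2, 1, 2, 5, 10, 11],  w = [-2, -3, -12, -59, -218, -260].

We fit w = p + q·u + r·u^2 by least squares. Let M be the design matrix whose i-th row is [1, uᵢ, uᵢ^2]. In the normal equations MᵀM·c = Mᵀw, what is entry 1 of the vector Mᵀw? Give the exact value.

-554

Entry 1 ↔ basis 1, so (Mᵀw)_{1} = Σᵢ wᵢ = (1)·(-2) + (1)·(-3) + (1)·(-12) + (1)·(-59) + (1)·(-218) + (1)·(-260) = -554.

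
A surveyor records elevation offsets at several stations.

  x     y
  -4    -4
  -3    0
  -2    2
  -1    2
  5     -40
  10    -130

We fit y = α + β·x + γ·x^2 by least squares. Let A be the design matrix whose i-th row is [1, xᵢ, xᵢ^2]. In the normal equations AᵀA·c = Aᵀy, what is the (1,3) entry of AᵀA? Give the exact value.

Row 1 ↔ basis 1, column 3 ↔ basis x^2, so (AᵀA)_{1,3} = Σᵢ x^2 = (1)·(16) + (1)·(9) + (1)·(4) + (1)·(1) + (1)·(25) + (1)·(100) = 155.

155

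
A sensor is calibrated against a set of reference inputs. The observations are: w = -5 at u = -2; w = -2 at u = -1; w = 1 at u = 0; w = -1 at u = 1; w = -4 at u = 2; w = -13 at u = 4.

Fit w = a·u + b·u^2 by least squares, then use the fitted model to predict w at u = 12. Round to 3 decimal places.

The normal system XᵀX·[a, b]ᵀ = Xᵀw is [[26, 64]; [64, 290]]·[a, b]ᵀ = [-49, -247]ᵀ.
det = 26·290 − 64² = 3444.
a = ((-49)·290 − 64·(-247))/3444 = 799/1722; b = (26·(-247) − 64·(-49))/3444 = -1643/1722.
At u = 12: ŵ = (799/1722)·(12) + (-1643/1722)·(144) = -37834/287.

ŵ = -131.826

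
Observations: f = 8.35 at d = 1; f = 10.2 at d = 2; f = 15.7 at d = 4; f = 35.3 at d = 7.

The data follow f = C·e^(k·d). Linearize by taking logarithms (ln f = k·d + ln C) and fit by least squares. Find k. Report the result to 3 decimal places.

k = 0.241

With ln fᵢ as the transformed response and dᵢ as the regressor:
Σd = 14.0000, Σ(d)² = 70.0000, Σln f = 10.7622, Σd·ln f = 42.7289.
Equations: 70.0000·k + 14.0000·ln C = 42.7289;  14.0000·k + 4·ln C = 10.7622.
Solving (det = 84.0000): k = 0.24101, ln C = 1.84702.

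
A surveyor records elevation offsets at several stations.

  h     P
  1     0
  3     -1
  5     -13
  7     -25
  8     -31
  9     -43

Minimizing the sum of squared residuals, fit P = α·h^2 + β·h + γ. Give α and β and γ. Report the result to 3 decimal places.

Sums needed: Σh^2·h^2 = 13765, Σh^2·h = 1737, Σh^2 = 229, Σh·h = 229, Σh = 33, Σ1 = 6.
Right-hand side: Σh^2·P = -7026, Σh·P = -878, ΣP = -113.
Solving the 3×3 system (Gaussian elimination) gives α = -1919/3202, β = 10001/16010, γ = 4841/8005.

α = -0.599, β = 0.625, γ = 0.605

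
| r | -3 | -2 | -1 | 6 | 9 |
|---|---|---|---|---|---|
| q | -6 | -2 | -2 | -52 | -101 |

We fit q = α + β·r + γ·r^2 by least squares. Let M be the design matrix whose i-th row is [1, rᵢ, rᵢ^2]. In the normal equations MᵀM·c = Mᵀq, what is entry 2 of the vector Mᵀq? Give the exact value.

-1197

Entry 2 ↔ basis r, so (Mᵀq)_{2} = Σᵢ (r)·qᵢ = (-3)·(-6) + (-2)·(-2) + (-1)·(-2) + (6)·(-52) + (9)·(-101) = -1197.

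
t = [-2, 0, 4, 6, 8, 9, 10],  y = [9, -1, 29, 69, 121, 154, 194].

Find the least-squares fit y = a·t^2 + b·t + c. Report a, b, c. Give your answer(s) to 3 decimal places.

a = 1.994, b = -0.629, c = -0.467

From the data, Σt^2·t^2 = 22225, Σt^2·t = 2513, Σt^2 = 301, Σt·t = 301, Σt = 35, Σ1 = 7.
And Σt^2·y = 42602, Σt·y = 4806, Σy = 575.
Solving the 3×3 system (Gaussian elimination) gives a = 347/174, b = -2297/3654, c = -853/1827.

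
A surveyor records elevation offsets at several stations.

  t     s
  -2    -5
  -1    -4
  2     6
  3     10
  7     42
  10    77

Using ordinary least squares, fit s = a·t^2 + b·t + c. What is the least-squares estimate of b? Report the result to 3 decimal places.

b = 2.560

Entries of MᵀM: Σt^2·t^2 = 12515, Σt^2·t = 1369, Σt^2 = 167, Σt·t = 167, Σt = 19, Σ1 = 6.
And Σt^2·s = 9848, Σt·s = 1120, Σs = 126.
So MᵀM·[a, b, c]ᵀ = Mᵀs: [[12515, 1369, 167]; [1369, 167, 19]; [167, 19, 6]]·[a, b, c]ᵀ = [9848, 1120, 126]ᵀ.
Inverting the 3×3 Gram matrix, [a, b, c]ᵀ = [7167/13456, 34449/13456, -12997/6728]ᵀ.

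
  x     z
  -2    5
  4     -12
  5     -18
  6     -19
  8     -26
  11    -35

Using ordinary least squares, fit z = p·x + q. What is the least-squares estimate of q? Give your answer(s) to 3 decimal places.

q = -0.997

Compute the Gram sums: Σx·x = 266, Σx = 32, Σ1 = 6.
And Σx·z = -855, Σz = -105.
So MᵀM·[p, q]ᵀ = Mᵀz: [[266, 32]; [32, 6]]·[p, q]ᵀ = [-855, -105]ᵀ.
Δ = 266·6 − 32² = 572.
p = ((-855)·6 − 32·(-105))/572 = -885/286; q = (266·(-105) − 32·(-855))/572 = -285/286.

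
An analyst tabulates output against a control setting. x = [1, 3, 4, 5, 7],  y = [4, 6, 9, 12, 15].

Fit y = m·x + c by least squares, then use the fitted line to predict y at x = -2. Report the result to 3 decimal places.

ŷ = -2.500

Setting ∂/∂m … = 0 gives: 100·m + 20·c = 223;  20·m + 5·c = 46.
Eliminating c: 5·(row 1) − 20·(row 2) gives 100·m = 5·223 − 20·46 = 195, so m = 39/20.
Then c = (46 − 20·(39/20))/5 = 7/5.
At x = -2: ŷ = (39/20)·(-2) + (7/5)·(1) = -5/2.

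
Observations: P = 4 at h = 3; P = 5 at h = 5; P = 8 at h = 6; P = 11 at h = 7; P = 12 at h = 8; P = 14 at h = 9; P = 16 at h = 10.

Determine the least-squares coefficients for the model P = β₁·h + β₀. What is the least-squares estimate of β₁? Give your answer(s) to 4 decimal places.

β₁ = 1.8361

Entries of AᵀA: Σh·h = 364, Σh = 48, Σ1 = 7.
And Σh·P = 544, ΣP = 70.
Determinant 364·7 − 48² = 244.
β₁ = (544·7 − 48·70)/244 = 112/61; β₀ = (364·70 − 48·544)/244 = -158/61.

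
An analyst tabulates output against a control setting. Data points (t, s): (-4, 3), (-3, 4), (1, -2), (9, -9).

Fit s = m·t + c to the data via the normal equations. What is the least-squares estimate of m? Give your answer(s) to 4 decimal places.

m = -0.9928

Entries of MᵀM: Σt·t = 107, Σt = 3, Σ1 = 4.
Moment sums: Σt·s = -107, Σs = -4.
Normal equations: [[107, 3]; [3, 4]]·[m, c]ᵀ = [-107, -4]ᵀ.
Δ = 107·4 − 3² = 419.
m = ((-107)·4 − 3·(-4))/419 = -416/419; c = (107·(-4) − 3·(-107))/419 = -107/419.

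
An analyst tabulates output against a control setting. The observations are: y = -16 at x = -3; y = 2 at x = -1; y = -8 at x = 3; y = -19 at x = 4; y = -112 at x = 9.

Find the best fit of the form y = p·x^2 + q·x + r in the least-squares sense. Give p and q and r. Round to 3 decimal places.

With design matrix A, AᵀA = [[6980, 792, 116]; [792, 116, 12]; [116, 12, 5]] and Aᵀy = [-9590, -1062, -153]ᵀ.
Row-reducing yields p = -8167/5298, q = 1963/1766, r = 6611/2649.

p = -1.542, q = 1.112, r = 2.496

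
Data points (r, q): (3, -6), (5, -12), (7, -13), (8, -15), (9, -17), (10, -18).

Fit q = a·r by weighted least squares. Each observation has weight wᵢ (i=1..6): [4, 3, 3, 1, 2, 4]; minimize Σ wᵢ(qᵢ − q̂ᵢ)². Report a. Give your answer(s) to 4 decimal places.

MᵀWM·[a]ᵀ = MᵀWq reads: 884·a = -1671.
Hence a = -1671 / 884 ≈ -1.89027.

a = -1.8903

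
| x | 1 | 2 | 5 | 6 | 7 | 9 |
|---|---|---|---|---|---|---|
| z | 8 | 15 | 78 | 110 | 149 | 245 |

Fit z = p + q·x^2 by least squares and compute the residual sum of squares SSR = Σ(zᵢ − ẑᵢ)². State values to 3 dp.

AᵀA·[p, q]ᵀ = Aᵀz reads: 6·p + 196·q = 605;  196·p + 10900·q = 33124.
Eliminating q: 10900·(row 1) − 196·(row 2) gives 26984·p = 10900·605 − 196·33124 = 102196, so p = 25549/6746.
Then q = (33124 − 196·(25549/6746))/10900 = 20041/6746.
Residuals: 4189/3373, -4523/6746, -193/3373, -4965/6746, -1202/3373, 1950/3373; SSR = 20225/6746.

SSR = 2.998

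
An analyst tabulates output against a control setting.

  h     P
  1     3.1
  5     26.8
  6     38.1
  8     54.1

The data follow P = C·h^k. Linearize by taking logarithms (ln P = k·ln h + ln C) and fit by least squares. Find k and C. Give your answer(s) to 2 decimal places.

k = 1.38, C = 3.08

With ln Pᵢ as the transformed response and ln hᵢ as the regressor:
Sums: Σln h = 5.4806, Σ(ln h)² = 10.1248, Σln P = 12.0509, Σln h·ln P = 20.1136.
Normal system: [[10.1248, 5.4806]; [5.4806, 4]]·[k, ln C]ᵀ = [20.1136, 12.0509]ᵀ.
Slope k = (n·Σln h·ln P − Σln h·Σln P)/(n·Σ(ln h)² − (Σln h)²) = (4·20.1136 − 5.4806·12.0509)/10.4617 = 1.37721; ln C = (Σln P − k·Σln h)/n = 1.12572, so C = exp(1.12572) = 3.08242.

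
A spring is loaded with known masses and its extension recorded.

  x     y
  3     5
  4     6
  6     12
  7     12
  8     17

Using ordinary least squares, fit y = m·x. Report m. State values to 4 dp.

m = 1.9023

AᵀA·[m]ᵀ = Aᵀy reads: 174·m = 331.
(Σx·x = 174, Σx·y = 331.)
Hence m = 331 / 174 ≈ 1.9023.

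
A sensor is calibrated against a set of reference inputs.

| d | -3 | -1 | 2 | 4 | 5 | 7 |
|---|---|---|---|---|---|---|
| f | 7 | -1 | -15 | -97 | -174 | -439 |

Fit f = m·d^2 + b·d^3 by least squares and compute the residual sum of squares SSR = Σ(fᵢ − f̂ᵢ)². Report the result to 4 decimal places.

SSR = 3.2114

Setting ∂/∂m … = 0 gives: 3380·m + 20744·b = -27411;  20744·m + 138164·b = -178843.
Δ = 3380·138164 − 20744² = 36680784.
m = ((-27411)·138164 − 20744·(-178843))/36680784 = -19323553/9170196; b = (3380·(-178843) − 20744·(-27411))/36680784 = -8968889/9170196.
Residuals: -96587/218338, 296117/2292549, 2873096/2292549, -75277/109169, 4292923/4585098, -30155/109169; SSR = 14724383/4585098.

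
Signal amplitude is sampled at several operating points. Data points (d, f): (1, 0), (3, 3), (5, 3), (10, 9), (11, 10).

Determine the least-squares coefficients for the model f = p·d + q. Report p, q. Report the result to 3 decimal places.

MᵀM·[p, q]ᵀ = Mᵀf reads: 256·p + 30·q = 224;  30·p + 5·q = 25.
(Σd·d = 256, Σd = 30, Σ1 = 5, Σd·f = 224, Σf = 25.)
Δ = 256·5 − 30² = 380.
p = (224·5 − 30·25)/380 = 37/38; q = (256·25 − 30·224)/380 = -16/19.

p = 0.974, q = -0.842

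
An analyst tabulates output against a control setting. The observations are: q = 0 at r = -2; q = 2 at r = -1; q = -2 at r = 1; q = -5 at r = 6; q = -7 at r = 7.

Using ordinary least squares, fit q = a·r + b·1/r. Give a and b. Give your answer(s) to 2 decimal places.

Compute the Gram sums: Σr·r = 91, Σr·1/r = 5, Σ1/r·1/r = 2027/882.
Right-hand side: Σr·q = -83, Σ1/r·q = -35/6.
Normal equations: [[91, 5]; [5, 2027/882]]·[a, b]ᵀ = [-83, -35/6]ᵀ.
Eliminating b: (2027/882)·(row 1) − 5·(row 2) gives (23201/126)·a = (2027/882)·(-83) − 5·(-35/6) = -71258/441, so a = -142516/162407.
Then b = ((-35/6) − 5·(-142516/162407))/(2027/882) = -14595/23201.

a = -0.88, b = -0.63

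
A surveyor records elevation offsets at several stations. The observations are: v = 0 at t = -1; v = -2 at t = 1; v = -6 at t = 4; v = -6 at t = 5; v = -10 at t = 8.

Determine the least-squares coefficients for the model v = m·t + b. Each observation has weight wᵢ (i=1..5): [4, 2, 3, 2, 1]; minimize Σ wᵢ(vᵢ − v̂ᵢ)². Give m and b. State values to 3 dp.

m = -1.104, b = -1.091

MᵀWM·[m, b]ᵀ = MᵀWv reads: 168·m + 28·b = -216;  28·m + 12·b = -44.
(Σwᵢ·t·t = 168, Σwᵢ·t = 28, Σwᵢ·1 = 12, Σwᵢ·t·v = -216, Σwᵢ·v = -44.)
Eliminating b: 12·(row 1) − 28·(row 2) gives 1232·m = 12·(-216) − 28·(-44) = -1360, so m = -85/77.
Then b = ((-44) − 28·(-85/77))/12 = -12/11.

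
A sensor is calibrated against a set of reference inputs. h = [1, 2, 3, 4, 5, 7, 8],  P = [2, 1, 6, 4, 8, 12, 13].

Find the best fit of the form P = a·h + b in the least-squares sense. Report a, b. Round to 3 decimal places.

The normal equations are: 168·a + 30·b = 266;  30·a + 7·b = 46.
(Σh·h = 168, Σh = 30, Σ1 = 7, Σh·P = 266, ΣP = 46.)
Eliminating b: 7·(row 1) − 30·(row 2) gives 276·a = 7·266 − 30·46 = 482, so a = 241/138.
Then b = (46 − 30·(241/138))/7 = -21/23.

a = 1.746, b = -0.913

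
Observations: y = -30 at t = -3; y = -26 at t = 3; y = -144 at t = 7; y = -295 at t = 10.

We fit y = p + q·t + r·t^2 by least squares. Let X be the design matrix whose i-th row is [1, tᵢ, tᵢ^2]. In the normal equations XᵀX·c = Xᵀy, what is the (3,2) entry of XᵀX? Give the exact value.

1343

Row 3 ↔ basis t^2, column 2 ↔ basis t, so (XᵀX)_{3,2} = Σᵢ (t^2)·(t) = (9)·(-3) + (9)·(3) + (49)·(7) + (100)·(10) = 1343.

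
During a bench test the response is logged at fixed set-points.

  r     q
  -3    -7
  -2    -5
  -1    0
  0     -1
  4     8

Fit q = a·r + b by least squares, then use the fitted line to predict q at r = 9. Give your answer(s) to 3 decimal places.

q̂ = 18.637

From the data, Σr·r = 30, Σr = -2, Σ1 = 5.
And Σr·q = 63, Σq = -5.
So AᵀA·[a, b]ᵀ = Aᵀq: [[30, -2]; [-2, 5]]·[a, b]ᵀ = [63, -5]ᵀ.
Eliminating b: 5·(row 1) − (-2)·(row 2) gives 146·a = 5·63 − (-2)·(-5) = 305, so a = 305/146.
Then b = ((-5) − (-2)·(305/146))/5 = -12/73.
At r = 9: q̂ = (305/146)·(9) + (-12/73)·(1) = 2721/146.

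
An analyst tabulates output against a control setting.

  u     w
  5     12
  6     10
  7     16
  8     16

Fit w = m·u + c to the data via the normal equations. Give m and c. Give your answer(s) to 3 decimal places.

m = 1.800, c = 1.800

Forming XᵀX = [[174, 26]; [26, 4]] and Xᵀw = [360, 54]ᵀ gives XᵀX·[m, c]ᵀ = Xᵀw.
Eliminating c: 4·(row 1) − 26·(row 2) gives 20·m = 4·360 − 26·54 = 36, so m = 9/5.
Then c = (54 − 26·(9/5))/4 = 9/5.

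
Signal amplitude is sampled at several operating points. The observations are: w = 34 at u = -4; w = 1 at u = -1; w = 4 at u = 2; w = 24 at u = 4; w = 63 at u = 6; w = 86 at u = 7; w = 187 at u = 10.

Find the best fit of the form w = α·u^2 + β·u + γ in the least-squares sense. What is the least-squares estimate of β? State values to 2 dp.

The normal system XᵀX·[α, β, γ]ᵀ = Xᵀw is [[14226, 1566, 222]; [1566, 222, 24]; [222, 24, 7]]·[α, β, γ]ᵀ = [26127, 2817, 399]ᵀ.
Row-reducing yields α = 34812/17311, β = -42015/34622, γ = -45285/17311.

β = -1.21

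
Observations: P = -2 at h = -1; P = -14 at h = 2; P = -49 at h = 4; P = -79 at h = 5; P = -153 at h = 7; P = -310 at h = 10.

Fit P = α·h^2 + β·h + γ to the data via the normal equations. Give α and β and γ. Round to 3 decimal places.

α = -3.054, β = -0.497, γ = 0.313

Setting ∂/∂α … = 0 gives: 13299·α + 1539·β + 195·γ = -41314;  1539·α + 195·β + 27·γ = -4788;  195·α + 27·β + 6·γ = -607.
Row-reducing yields α = -171/56, β = -195/392, γ = 46/147.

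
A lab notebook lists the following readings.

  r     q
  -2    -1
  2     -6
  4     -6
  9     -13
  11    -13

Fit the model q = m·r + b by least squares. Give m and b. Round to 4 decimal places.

m = -0.9639, b = -3.1733

Forming MᵀM = [[226, 24]; [24, 5]] and Mᵀq = [-294, -39]ᵀ gives MᵀM·[m, b]ᵀ = Mᵀq.
det = 226·5 − 24² = 554.
m = ((-294)·5 − 24·(-39))/554 = -267/277; b = (226·(-39) − 24·(-294))/554 = -879/277.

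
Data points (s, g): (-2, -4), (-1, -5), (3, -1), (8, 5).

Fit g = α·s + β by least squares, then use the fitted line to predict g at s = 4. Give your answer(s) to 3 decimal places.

ĝ = 0.685

Normal-equation sums: Σs·s = 78, Σs = 8, Σ1 = 4.
Moment sums: Σs·g = 50, Σg = -5.
So MᵀM·[α, β]ᵀ = Mᵀg: [[78, 8]; [8, 4]]·[α, β]ᵀ = [50, -5]ᵀ.
det = 78·4 − 8² = 248.
α = (50·4 − 8·(-5))/248 = 30/31; β = (78·(-5) − 8·50)/248 = -395/124.
At s = 4: ĝ = (30/31)·(4) + (-395/124)·(1) = 85/124.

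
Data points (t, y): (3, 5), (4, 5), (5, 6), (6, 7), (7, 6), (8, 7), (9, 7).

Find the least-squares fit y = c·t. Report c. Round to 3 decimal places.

c = 0.957

Entries of MᵀM: Σt·t = 280.
Moment sums: Σt·y = 268.
MᵀM·[c]ᵀ = Mᵀy becomes [[280]]·[c]ᵀ = [268]ᵀ.
c = 268/280 = 0.957143.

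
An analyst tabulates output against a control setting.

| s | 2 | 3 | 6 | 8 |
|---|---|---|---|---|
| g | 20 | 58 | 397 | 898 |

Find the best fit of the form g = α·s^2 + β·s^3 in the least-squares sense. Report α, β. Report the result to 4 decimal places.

With design matrix X, XᵀX = [[5489, 40819]; [40819, 309593]] and Xᵀg = [72366, 547254]ᵀ.
Eliminating β: 309593·(row 1) − 40819·(row 2) gives 33165216·α = 309593·72366 − 40819·547254 = 65646012, so α = 5470501/2763768.
Then β = (547254 − 40819·(5470501/2763768))/309593 = 4164121/2763768.

α = 1.9794, β = 1.5067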